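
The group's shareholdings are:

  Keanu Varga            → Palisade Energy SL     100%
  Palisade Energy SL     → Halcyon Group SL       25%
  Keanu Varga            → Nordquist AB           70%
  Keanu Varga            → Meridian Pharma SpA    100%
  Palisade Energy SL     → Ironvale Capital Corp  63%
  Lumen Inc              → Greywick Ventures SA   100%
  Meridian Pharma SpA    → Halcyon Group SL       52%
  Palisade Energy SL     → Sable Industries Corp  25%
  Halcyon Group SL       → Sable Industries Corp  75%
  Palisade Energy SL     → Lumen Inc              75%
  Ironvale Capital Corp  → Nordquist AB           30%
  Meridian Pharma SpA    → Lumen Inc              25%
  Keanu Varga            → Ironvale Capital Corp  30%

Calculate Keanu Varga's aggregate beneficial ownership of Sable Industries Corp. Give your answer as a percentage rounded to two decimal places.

Keanu reaches Sable along 3 paths.
Via Palisade: 100% × 25% = 25%.
Via Palisade → Halcyon: 100% × 25% × 75% = 18.75%.
Via Meridian → Halcyon: 100% × 52% × 75% = 39%.
Total: 25% + 18.75% + 39% = 82.75%.

82.75%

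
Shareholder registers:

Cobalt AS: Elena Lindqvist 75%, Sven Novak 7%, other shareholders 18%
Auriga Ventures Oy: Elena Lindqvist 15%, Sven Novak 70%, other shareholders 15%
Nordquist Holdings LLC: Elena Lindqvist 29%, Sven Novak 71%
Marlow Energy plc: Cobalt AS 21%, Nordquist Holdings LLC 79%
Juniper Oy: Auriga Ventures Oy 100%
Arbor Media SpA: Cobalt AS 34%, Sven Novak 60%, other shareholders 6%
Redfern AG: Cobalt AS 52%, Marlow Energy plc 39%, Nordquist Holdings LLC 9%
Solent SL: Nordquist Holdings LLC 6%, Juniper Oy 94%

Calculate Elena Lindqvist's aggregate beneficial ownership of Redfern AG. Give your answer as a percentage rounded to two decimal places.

Elena reaches Redfern along 4 paths.
Via Cobalt: 75% × 52% = 39%.
Via Cobalt → Marlow: 75% × 21% × 39% = 6.1425%.
Via Nordquist → Marlow: 29% × 79% × 39% = 8.9349%.
Via Nordquist: 29% × 9% = 2.61%.
Total: 39% + 6.1425% + 8.9349% + 2.61% = 56.6874%.
Rounded: 56.69%.

56.69%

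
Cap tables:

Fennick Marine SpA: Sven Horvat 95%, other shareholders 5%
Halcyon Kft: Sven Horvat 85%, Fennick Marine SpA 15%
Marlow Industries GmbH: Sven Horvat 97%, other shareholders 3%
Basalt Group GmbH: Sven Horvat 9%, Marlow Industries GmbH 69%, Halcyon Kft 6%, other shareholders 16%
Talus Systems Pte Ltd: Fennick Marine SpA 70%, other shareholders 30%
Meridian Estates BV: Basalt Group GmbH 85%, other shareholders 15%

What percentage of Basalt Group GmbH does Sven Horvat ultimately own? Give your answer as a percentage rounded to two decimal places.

Sven reaches Basalt along 4 paths.
Direct stake: 9% = 9%.
Via Marlow: 97% × 69% = 66.93%.
Via Halcyon: 85% × 6% = 5.1%.
Via Fennick → Halcyon: 95% × 15% × 6% = 0.855%.
Total: 9% + 66.93% + 5.1% + 0.855% = 81.885%.
Rounded: 81.89%.

81.89%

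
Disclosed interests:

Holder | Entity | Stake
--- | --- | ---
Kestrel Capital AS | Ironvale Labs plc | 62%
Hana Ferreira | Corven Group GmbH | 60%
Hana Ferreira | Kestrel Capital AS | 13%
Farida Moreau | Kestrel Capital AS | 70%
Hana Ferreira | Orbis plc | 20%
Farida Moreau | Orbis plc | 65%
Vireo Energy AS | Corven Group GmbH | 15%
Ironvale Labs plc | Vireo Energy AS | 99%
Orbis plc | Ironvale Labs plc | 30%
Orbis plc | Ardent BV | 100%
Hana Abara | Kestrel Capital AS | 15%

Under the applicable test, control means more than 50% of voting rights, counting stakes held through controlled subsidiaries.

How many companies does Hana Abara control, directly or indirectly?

0

Hana Abara's largest direct stake is 15% in Kestrel, which does not meet the threshold.
Hana Abara controls 0 companies.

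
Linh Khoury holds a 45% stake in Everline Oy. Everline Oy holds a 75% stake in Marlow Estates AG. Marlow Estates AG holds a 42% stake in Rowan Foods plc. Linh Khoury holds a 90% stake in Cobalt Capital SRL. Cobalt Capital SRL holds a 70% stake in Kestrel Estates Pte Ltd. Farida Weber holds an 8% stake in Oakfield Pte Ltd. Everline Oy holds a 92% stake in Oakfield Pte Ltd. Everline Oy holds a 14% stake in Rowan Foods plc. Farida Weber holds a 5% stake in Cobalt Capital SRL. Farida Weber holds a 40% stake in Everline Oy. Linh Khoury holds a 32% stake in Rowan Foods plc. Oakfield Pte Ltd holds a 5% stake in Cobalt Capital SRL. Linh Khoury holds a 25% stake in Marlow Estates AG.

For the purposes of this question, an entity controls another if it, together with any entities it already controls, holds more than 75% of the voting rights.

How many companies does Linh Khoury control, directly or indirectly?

Linh holds 90% of Cobalt, so Linh controls Cobalt.
No other company's threshold is met.
Linh controls 1 company.

1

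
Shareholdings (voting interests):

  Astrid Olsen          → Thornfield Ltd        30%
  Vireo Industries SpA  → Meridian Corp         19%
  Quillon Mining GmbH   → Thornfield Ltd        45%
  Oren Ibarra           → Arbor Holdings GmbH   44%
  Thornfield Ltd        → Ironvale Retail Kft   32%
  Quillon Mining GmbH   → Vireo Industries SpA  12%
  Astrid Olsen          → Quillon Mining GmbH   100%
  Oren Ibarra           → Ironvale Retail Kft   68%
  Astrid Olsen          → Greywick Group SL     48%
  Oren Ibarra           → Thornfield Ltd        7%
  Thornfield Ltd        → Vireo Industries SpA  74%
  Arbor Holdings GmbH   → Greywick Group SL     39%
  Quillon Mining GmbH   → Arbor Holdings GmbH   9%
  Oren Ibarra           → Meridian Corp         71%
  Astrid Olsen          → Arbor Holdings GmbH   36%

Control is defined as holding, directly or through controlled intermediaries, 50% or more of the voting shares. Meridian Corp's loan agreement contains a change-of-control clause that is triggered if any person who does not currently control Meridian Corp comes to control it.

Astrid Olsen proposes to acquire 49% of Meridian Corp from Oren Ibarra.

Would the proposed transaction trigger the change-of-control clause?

Yes

The purchase adds only to Astrid's holdings (Oren's stake shrinks), so Astrid is the only person who could newly come to control Meridian.
Astrid holds 100% of Quillon, so Astrid controls Quillon.
Astrid and Quillon together hold 30% + 45% = 75% of Thornfield, so Astrid controls Thornfield.
Quillon and Thornfield together hold 12% + 74% = 86% of Vireo, so Astrid controls Vireo.
In Meridian, Astrid's side holds only 19%, not ≥ 50%.
So before the transaction, Astrid does not control Meridian.
After the purchase, Astrid holds 49% of Meridian directly, and Oren's stake falls to 22%.
Vireo and Astrid together hold 19% + 49% = 68% of Meridian, so Astrid controls Meridian.
Astrid did not control Meridian before and does after, so the clause is triggered.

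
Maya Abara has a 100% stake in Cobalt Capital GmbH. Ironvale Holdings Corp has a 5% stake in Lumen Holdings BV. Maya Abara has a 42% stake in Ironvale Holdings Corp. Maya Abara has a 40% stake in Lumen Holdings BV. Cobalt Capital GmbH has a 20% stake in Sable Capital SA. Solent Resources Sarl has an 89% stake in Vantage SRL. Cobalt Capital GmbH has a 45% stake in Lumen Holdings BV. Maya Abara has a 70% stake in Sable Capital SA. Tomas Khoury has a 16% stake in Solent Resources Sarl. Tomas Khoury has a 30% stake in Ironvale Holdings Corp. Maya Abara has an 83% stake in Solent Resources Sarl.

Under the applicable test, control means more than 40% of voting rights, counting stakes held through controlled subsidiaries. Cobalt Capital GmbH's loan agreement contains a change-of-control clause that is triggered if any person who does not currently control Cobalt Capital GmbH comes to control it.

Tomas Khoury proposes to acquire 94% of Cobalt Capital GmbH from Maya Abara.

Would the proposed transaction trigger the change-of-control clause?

The purchase adds only to Tomas's holdings (Maya's stake shrinks), so Tomas is the only person who could newly come to control Cobalt.
Tomas's largest direct stake is 30% in Ironvale, which does not meet the threshold, so Tomas controls no company.
Neither Tomas nor any entity Tomas controls holds any voting interest in Cobalt.
So before the transaction, Tomas does not control Cobalt.
After the purchase, Tomas holds 94% of Cobalt directly, and Maya's stake falls to 6%.
Tomas holds 94% of Cobalt, so Tomas controls Cobalt.
Tomas did not control Cobalt before and does after, so the clause is triggered.

Yes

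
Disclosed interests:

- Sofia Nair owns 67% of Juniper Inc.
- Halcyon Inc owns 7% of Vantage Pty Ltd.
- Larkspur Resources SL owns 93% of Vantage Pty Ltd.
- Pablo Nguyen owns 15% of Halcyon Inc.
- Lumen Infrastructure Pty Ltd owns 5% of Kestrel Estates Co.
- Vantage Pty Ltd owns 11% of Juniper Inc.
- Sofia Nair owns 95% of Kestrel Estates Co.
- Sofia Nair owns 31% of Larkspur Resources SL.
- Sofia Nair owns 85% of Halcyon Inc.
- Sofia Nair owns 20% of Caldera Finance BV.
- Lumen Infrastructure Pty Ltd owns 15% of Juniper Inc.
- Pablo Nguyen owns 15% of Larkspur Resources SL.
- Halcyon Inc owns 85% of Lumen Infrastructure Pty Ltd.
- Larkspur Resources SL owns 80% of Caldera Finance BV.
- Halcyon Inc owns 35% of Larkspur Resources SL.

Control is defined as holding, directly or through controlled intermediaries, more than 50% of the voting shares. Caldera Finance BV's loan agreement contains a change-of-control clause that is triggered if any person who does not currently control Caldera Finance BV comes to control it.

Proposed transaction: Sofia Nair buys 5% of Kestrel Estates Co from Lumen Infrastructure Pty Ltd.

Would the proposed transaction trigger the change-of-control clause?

No

The purchase adds only to Sofia's holdings (Lumen's stake shrinks), so Sofia is the only person who could newly come to control Caldera.
Sofia holds 85% of Halcyon, so Sofia controls Halcyon.
Sofia and Halcyon together hold 31% + 35% = 66% of Larkspur, so Sofia controls Larkspur.
Sofia and Larkspur together hold 20% + 80% = 100% of Caldera, so Sofia controls Caldera.
So Sofia already controls Caldera before the transaction.
After the purchase, Sofia's direct stake in Kestrel rises to 95% + 5% = 100%, and Lumen's stake falls to 0%.
Sofia controlled Caldera already, so this is not a new person acquiring control; every other person's position is unchanged or reduced.
No new person acquires control, so the clause is not triggered.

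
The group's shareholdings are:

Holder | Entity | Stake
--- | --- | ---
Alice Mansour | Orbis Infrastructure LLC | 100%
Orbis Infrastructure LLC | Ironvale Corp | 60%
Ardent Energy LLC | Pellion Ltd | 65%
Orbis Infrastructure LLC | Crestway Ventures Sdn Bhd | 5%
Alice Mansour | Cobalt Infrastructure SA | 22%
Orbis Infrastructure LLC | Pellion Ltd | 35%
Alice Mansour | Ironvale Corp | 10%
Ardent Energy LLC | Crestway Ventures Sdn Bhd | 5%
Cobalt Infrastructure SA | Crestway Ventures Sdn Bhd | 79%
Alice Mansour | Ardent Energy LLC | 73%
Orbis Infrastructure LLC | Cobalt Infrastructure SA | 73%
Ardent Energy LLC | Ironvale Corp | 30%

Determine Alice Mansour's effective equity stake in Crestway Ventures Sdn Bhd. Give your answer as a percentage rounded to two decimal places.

Alice reaches Crestway along 4 paths.
Via Orbis: 100% × 5% = 5%.
Via Orbis → Cobalt: 100% × 73% × 79% = 57.67%.
Via Cobalt: 22% × 79% = 17.38%.
Via Ardent: 73% × 5% = 3.65%.
Total: 5% + 57.67% + 17.38% + 3.65% = 83.7%.
Rounded: 83.70%.

83.70%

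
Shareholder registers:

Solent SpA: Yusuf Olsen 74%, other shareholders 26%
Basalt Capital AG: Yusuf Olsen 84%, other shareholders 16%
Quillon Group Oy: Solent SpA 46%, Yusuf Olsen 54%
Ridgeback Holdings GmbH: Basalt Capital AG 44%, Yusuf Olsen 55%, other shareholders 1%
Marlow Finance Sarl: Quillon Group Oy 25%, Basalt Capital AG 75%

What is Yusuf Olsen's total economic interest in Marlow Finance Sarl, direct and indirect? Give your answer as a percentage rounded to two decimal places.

Yusuf reaches Marlow along 3 paths.
Via Solent → Quillon: 74% × 46% × 25% = 8.51%.
Via Quillon: 54% × 25% = 13.5%.
Via Basalt: 84% × 75% = 63%.
Total: 8.51% + 13.5% + 63% = 85.01%.

85.01%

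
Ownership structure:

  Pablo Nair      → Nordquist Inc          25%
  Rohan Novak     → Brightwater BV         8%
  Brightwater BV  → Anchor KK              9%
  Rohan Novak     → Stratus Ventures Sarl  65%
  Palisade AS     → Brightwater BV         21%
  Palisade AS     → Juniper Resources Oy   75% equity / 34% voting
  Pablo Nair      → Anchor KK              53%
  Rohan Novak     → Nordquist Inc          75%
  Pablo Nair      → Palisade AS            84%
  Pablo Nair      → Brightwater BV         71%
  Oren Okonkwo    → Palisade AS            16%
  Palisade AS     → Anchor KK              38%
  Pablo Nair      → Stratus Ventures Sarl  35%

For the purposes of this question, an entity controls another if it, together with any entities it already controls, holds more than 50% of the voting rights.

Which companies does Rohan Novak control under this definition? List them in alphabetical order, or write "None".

Nordquist Inc, Stratus Ventures Sarl

Rohan holds 75% of Nordquist, so Rohan controls Nordquist.
Rohan holds 65% of Stratus, so Rohan controls Stratus.
No other company's threshold is met.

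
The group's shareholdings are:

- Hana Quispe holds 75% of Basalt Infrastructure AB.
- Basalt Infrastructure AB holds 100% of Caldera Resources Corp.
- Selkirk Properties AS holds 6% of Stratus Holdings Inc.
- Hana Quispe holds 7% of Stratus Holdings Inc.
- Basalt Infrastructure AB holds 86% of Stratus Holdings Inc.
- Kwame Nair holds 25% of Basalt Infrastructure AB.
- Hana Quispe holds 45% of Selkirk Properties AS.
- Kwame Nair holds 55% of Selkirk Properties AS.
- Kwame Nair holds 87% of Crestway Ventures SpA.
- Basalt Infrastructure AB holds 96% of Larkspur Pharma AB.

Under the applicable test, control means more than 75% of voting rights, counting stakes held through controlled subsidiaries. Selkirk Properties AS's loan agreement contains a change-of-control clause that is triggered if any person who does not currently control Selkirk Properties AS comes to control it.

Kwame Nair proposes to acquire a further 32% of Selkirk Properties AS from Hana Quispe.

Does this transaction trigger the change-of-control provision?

Yes

The purchase adds only to Kwame's holdings (Hana's stake shrinks), so Kwame is the only person who could newly come to control Selkirk.
Kwame holds 87% of Crestway, so Kwame controls Crestway.
In Selkirk, Kwame's side holds only 55%, not > 75%.
So before the transaction, Kwame does not control Selkirk.
After the purchase, Kwame's direct stake in Selkirk rises to 55% + 32% = 87%, and Hana's stake falls to 13%.
Kwame holds 87% of Selkirk, so Kwame controls Selkirk.
Kwame did not control Selkirk before and does after, so the clause is triggered.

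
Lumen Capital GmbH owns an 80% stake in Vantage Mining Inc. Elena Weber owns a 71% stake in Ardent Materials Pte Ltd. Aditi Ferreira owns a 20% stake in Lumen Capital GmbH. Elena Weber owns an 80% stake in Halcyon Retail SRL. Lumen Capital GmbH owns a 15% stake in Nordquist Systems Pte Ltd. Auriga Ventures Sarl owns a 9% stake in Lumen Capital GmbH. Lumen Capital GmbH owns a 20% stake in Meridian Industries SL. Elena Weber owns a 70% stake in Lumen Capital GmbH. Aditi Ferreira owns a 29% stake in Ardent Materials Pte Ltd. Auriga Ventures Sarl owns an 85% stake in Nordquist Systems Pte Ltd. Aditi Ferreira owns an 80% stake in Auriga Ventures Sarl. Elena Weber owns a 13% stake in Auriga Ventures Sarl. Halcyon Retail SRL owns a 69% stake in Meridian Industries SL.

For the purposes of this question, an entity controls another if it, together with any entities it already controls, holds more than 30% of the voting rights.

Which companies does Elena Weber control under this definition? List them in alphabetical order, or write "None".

Ardent Materials Pte Ltd, Halcyon Retail SRL, Lumen Capital GmbH, Meridian Industries SL, Vantage Mining Inc

Elena holds 80% of Halcyon, so Elena controls Halcyon.
Elena holds 71% of Ardent, so Elena controls Ardent.
Elena holds 70% of Lumen, so Elena controls Lumen.
Lumen holds 80% of Vantage, so Elena controls Vantage.
Halcyon and Lumen together hold 69% + 20% = 89% of Meridian, so Elena controls Meridian.
No other company's threshold is met.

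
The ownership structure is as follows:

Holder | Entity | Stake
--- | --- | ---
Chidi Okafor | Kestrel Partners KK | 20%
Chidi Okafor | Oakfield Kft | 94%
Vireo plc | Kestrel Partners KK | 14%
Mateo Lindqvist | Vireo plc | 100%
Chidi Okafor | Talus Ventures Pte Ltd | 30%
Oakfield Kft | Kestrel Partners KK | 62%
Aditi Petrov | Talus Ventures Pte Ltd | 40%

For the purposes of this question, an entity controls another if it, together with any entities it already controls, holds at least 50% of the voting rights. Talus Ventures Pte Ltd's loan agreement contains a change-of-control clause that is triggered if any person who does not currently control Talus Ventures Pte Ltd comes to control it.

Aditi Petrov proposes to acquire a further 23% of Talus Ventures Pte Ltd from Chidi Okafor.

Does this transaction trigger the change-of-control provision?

The purchase adds only to Aditi's holdings (Chidi's stake shrinks), so Aditi is the only person who could newly come to control Talus.
Aditi's largest direct stake is 40% in Talus, which does not meet the threshold, so Aditi controls no company.
In Talus, Aditi's side holds only 40%, not ≥ 50%.
So before the transaction, Aditi does not control Talus.
After the purchase, Aditi's direct stake in Talus rises to 40% + 23% = 63%, and Chidi's stake falls to 7%.
Aditi holds 63% of Talus, so Aditi controls Talus.
Aditi did not control Talus before and does after, so the clause is triggered.

Yes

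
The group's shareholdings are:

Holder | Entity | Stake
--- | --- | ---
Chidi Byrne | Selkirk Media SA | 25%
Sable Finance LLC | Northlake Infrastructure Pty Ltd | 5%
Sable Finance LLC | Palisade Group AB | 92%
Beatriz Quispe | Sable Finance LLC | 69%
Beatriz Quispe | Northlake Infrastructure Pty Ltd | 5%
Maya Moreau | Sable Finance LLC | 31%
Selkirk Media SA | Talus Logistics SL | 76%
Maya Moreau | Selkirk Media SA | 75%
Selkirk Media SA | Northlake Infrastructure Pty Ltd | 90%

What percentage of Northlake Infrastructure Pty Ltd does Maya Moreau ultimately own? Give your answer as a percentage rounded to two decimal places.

69.05%

Maya reaches Northlake along 2 paths.
Via Sable: 31% × 5% = 1.55%.
Via Selkirk: 75% × 90% = 67.5%.
Total: 1.55% + 67.5% = 69.05%.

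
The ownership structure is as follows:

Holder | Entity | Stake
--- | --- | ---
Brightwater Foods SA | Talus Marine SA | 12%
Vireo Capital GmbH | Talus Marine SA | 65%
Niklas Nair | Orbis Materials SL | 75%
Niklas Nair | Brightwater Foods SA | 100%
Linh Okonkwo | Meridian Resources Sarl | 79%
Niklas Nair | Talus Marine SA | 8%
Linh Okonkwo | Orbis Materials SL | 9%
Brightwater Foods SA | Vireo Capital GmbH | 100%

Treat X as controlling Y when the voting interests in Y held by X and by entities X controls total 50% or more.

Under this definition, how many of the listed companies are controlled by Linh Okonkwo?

1

Linh holds 79% of Meridian, so Linh controls Meridian.
No other company's threshold is met.
Linh controls 1 company.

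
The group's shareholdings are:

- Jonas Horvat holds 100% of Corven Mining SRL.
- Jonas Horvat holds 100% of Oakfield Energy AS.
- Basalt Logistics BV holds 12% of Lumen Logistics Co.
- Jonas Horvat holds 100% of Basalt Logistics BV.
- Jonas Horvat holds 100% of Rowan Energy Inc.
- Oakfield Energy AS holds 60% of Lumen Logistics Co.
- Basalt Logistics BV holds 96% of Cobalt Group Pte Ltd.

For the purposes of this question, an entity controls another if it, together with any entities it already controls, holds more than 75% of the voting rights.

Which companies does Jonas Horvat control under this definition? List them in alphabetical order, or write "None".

Jonas holds 100% of Rowan, so Jonas controls Rowan.
Jonas holds 100% of Basalt, so Jonas controls Basalt.
Jonas holds 100% of Oakfield, so Jonas controls Oakfield.
Jonas holds 100% of Corven, so Jonas controls Corven.
Basalt holds 96% of Cobalt, so Jonas controls Cobalt.
No other company's threshold is met.

Basalt Logistics BV, Cobalt Group Pte Ltd, Corven Mining SRL, Oakfield Energy AS, Rowan Energy Inc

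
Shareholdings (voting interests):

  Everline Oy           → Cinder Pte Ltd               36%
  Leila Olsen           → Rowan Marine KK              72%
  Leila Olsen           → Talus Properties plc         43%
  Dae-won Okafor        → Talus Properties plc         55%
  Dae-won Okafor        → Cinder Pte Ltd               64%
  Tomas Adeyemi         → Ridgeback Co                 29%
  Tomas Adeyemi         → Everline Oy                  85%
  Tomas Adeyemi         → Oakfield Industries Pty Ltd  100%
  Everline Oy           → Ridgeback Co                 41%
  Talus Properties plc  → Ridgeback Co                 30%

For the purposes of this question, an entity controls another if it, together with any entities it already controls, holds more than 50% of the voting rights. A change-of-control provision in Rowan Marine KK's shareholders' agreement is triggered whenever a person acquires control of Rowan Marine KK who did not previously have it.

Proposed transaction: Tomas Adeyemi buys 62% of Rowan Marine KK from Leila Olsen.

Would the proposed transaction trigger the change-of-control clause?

Yes

The purchase adds only to Tomas's holdings (Leila's stake shrinks), so Tomas is the only person who could newly come to control Rowan.
Tomas holds 85% of Everline, so Tomas controls Everline.
Tomas holds 100% of Oakfield, so Tomas controls Oakfield.
Everline and Tomas together hold 41% + 29% = 70% of Ridgeback, so Tomas controls Ridgeback.
Neither Tomas nor any entity Tomas controls holds any voting interest in Rowan.
So before the transaction, Tomas does not control Rowan.
After the purchase, Tomas holds 62% of Rowan directly, and Leila's stake falls to 10%.
Tomas holds 62% of Rowan, so Tomas controls Rowan.
Tomas did not control Rowan before and does after, so the clause is triggered.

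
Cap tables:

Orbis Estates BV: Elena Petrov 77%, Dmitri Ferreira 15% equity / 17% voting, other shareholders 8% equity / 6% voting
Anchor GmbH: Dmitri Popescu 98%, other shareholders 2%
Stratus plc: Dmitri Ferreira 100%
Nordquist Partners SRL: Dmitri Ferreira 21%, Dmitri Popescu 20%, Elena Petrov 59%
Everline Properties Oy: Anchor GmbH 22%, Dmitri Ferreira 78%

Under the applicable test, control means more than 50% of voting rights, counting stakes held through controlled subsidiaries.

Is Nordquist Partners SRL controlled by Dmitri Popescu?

Dmitri Popescu holds 98% of Anchor, so Dmitri Popescu controls Anchor.
In Nordquist, Dmitri Popescu's side holds only 20%, not > 50%.
So Dmitri Popescu does not control Nordquist.

No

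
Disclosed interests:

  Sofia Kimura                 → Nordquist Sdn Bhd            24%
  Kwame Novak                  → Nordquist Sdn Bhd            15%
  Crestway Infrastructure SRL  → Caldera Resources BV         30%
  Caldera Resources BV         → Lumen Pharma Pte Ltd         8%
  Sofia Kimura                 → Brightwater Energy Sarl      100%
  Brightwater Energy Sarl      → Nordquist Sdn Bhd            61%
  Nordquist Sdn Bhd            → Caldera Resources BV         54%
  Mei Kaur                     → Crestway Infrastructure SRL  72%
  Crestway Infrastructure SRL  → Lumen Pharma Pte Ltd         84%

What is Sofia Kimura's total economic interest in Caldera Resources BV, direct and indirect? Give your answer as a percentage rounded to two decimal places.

Sofia reaches Caldera along 2 paths.
Via Brightwater → Nordquist: 100% × 61% × 54% = 32.94%.
Via Nordquist: 24% × 54% = 12.96%.
Total: 32.94% + 12.96% = 45.9%.
Rounded: 45.90%.

45.90%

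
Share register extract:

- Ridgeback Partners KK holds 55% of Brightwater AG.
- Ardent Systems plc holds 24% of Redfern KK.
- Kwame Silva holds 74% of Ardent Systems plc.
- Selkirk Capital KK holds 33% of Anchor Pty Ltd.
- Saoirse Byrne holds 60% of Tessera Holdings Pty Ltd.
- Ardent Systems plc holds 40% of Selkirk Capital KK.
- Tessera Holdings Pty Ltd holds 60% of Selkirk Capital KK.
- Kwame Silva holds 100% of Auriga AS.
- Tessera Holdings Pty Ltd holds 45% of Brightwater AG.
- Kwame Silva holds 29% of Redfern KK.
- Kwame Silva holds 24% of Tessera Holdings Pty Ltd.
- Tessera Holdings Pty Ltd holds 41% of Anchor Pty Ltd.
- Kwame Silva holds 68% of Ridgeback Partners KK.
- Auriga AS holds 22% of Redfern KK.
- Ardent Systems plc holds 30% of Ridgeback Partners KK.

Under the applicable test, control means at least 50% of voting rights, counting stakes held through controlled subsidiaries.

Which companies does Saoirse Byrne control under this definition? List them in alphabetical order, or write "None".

Anchor Pty Ltd, Selkirk Capital KK, Tessera Holdings Pty Ltd

Saoirse holds 60% of Tessera, so Saoirse controls Tessera.
Tessera holds 60% of Selkirk, so Saoirse controls Selkirk.
Tessera and Selkirk together hold 41% + 33% = 74% of Anchor, so Saoirse controls Anchor.
No other company's threshold is met.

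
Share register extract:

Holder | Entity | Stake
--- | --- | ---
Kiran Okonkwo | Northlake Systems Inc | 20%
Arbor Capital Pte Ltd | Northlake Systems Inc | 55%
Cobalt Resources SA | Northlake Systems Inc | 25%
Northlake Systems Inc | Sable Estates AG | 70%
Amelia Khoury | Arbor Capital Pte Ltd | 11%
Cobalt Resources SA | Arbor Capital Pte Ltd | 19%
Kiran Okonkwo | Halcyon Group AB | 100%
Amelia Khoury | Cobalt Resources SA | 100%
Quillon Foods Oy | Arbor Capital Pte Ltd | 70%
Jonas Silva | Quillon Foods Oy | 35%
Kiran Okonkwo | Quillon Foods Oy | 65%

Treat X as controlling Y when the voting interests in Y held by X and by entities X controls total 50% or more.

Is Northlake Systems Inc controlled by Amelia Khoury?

No

Amelia holds 100% of Cobalt, so Amelia controls Cobalt.
In Northlake, Amelia's side holds only 25%, not ≥ 50%.
So Amelia does not control Northlake.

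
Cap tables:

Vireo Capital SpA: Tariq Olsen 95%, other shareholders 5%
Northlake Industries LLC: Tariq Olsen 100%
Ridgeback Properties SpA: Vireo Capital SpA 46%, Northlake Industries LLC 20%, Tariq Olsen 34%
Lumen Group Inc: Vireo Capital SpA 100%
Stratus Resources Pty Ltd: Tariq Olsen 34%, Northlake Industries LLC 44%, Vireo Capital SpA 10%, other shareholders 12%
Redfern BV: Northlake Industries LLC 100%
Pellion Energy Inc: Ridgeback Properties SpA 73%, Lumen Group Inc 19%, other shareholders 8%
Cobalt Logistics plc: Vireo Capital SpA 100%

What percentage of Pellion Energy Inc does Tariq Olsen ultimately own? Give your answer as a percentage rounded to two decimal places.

89.37%

Tariq reaches Pellion along 4 paths.
Via Vireo → Ridgeback: 95% × 46% × 73% = 31.901%.
Via Northlake → Ridgeback: 100% × 20% × 73% = 14.6%.
Via Ridgeback: 34% × 73% = 24.82%.
Via Vireo → Lumen: 95% × 100% × 19% = 18.05%.
Total: 31.901% + 14.6% + 24.82% + 18.05% = 89.371%.
Rounded: 89.37%.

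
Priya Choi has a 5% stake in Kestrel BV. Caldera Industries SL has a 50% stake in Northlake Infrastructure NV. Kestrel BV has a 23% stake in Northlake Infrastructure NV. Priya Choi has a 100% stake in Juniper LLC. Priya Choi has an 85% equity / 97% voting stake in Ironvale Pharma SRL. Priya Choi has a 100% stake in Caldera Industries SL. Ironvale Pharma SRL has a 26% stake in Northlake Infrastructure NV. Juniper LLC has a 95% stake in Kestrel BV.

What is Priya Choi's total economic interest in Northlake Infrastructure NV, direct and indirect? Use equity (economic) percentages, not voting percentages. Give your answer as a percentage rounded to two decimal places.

95.10%

Priya reaches Northlake along 4 paths.
Via Ironvale: 85% × 26% = 22.1%.
Via Caldera: 100% × 50% = 50%.
Via Juniper → Kestrel: 100% × 95% × 23% = 21.85%.
Via Kestrel: 5% × 23% = 1.15%.
Total: 22.1% + 50% + 21.85% + 1.15% = 95.1%.
Rounded: 95.10%.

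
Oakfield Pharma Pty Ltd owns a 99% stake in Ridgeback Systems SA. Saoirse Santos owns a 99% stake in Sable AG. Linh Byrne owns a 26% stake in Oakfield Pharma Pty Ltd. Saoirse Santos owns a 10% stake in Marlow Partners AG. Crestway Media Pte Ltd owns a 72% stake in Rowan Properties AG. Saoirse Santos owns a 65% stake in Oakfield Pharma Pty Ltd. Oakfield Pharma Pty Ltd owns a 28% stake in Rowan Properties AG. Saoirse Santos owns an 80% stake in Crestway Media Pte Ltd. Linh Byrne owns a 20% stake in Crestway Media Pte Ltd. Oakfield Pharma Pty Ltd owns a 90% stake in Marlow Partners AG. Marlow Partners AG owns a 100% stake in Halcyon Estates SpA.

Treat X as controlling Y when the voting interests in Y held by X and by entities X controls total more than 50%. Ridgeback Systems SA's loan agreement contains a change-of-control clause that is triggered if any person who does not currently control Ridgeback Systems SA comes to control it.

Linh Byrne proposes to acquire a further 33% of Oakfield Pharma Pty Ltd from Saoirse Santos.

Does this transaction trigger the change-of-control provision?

Yes

The purchase adds only to Linh's holdings (Saoirse's stake shrinks), so Linh is the only person who could newly come to control Ridgeback.
Linh's largest direct stake is 26% in Oakfield, which does not meet the threshold, so Linh controls no company.
Neither Linh nor any entity Linh controls holds any voting interest in Ridgeback.
So before the transaction, Linh does not control Ridgeback.
After the purchase, Linh's direct stake in Oakfield rises to 26% + 33% = 59%, and Saoirse's stake falls to 32%.
Linh holds 59% of Oakfield, so Linh controls Oakfield.
Oakfield holds 99% of Ridgeback, so Linh controls Ridgeback.
Linh did not control Ridgeback before and does after, so the clause is triggered.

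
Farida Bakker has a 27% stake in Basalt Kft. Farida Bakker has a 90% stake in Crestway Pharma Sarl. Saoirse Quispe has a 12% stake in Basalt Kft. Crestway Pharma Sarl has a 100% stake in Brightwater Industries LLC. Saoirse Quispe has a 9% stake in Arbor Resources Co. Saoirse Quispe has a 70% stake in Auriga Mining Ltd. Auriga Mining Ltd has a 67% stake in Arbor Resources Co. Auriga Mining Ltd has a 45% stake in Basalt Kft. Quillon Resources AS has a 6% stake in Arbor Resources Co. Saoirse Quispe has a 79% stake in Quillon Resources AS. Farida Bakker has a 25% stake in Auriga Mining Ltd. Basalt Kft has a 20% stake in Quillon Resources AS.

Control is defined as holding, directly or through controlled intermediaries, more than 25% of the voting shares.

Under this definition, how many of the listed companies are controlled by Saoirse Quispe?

4

Saoirse holds 70% of Auriga, so Saoirse controls Auriga.
Auriga and Saoirse together hold 45% + 12% = 57% of Basalt, so Saoirse controls Basalt.
Basalt and Saoirse together hold 20% + 79% = 99% of Quillon, so Saoirse controls Quillon.
Auriga and Quillon and Saoirse together hold 67% + 6% + 9% = 82% of Arbor, so Saoirse controls Arbor.
No other company's threshold is met.
Saoirse controls 4 companies.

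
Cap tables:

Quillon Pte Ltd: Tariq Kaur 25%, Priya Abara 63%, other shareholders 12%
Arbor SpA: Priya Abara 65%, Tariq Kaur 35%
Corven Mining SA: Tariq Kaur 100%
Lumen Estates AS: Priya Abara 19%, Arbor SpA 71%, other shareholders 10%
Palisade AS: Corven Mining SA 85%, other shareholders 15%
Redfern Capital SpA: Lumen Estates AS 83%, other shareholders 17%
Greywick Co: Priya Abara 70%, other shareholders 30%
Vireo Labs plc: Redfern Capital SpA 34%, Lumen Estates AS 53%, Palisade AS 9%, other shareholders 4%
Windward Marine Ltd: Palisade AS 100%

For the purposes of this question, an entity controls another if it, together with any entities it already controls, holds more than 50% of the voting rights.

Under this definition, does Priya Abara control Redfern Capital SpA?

Yes

Priya holds 65% of Arbor, so Priya controls Arbor.
Priya and Arbor together hold 19% + 71% = 90% of Lumen, so Priya controls Lumen.
Lumen holds 83% of Redfern, so Priya controls Redfern.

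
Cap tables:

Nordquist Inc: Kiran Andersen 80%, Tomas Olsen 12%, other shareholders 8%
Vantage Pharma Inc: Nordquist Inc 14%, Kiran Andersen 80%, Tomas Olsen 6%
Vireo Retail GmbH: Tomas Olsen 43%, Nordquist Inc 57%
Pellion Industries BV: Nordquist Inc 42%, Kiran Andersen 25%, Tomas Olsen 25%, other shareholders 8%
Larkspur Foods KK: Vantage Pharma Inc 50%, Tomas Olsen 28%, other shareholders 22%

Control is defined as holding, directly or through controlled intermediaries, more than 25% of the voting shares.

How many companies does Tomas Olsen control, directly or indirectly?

Tomas holds 43% of Vireo, so Tomas controls Vireo.
Tomas holds 28% of Larkspur, so Tomas controls Larkspur.
No other company's threshold is met.
Tomas controls 2 companies.

2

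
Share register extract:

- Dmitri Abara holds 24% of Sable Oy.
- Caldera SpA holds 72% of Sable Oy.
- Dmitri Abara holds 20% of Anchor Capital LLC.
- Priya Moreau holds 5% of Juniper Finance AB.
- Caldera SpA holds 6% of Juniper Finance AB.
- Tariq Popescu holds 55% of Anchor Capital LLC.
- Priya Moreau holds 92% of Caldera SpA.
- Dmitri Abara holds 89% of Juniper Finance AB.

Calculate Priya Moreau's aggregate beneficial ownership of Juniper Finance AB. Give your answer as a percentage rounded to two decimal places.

Priya reaches Juniper along 2 paths.
Via Caldera: 92% × 6% = 5.52%.
Direct stake: 5% = 5%.
Total: 5.52% + 5% = 10.52%.

10.52%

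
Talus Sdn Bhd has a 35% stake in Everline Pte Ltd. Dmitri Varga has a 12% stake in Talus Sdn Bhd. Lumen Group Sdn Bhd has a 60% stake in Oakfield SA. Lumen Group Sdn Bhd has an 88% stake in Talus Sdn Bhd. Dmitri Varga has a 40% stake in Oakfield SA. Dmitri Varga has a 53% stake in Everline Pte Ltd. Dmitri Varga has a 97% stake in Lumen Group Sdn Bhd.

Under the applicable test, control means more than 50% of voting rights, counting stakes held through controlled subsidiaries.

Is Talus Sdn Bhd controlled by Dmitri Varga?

Dmitri holds 97% of Lumen, so Dmitri controls Lumen.
Lumen and Dmitri together hold 88% + 12% = 100% of Talus, so Dmitri controls Talus.

Yes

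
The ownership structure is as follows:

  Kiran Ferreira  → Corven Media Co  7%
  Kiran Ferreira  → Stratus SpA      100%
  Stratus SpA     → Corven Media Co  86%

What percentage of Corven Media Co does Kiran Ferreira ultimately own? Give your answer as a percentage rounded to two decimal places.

Kiran reaches Corven along 2 paths.
Direct stake: 7% = 7%.
Via Stratus: 100% × 86% = 86%.
Total: 7% + 86% = 93%.
Rounded: 93.00%.

93.00%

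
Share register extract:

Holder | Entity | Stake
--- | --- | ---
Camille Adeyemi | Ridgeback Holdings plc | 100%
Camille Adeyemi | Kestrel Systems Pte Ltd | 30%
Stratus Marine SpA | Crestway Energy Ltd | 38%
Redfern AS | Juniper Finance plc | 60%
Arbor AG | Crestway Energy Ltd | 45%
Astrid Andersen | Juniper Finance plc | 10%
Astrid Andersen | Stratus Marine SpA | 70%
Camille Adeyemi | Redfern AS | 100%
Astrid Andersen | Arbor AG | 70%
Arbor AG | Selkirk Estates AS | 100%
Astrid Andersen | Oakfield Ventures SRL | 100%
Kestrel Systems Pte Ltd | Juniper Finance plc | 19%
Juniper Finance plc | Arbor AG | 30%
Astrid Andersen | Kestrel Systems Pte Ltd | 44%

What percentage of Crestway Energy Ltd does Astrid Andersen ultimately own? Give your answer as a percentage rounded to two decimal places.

60.58%

Astrid reaches Crestway along 4 paths.
Via Juniper → Arbor: 10% × 30% × 45% = 1.35%.
Via Kestrel → Juniper → Arbor: 44% × 19% × 30% × 45% = 1.1286%.
Via Arbor: 70% × 45% = 31.5%.
Via Stratus: 70% × 38% = 26.6%.
Total: 1.35% + 1.1286% + 31.5% + 26.6% = 60.5786%.
Rounded: 60.58%.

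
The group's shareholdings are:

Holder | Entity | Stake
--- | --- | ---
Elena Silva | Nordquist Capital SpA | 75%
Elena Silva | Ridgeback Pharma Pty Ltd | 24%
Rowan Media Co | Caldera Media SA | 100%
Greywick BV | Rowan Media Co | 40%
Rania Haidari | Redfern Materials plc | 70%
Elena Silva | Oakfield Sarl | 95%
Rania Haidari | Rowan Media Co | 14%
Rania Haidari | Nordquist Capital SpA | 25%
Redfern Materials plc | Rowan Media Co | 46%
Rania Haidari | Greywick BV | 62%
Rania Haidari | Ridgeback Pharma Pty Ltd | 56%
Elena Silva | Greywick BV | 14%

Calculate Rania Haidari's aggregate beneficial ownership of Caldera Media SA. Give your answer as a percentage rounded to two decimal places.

Rania reaches Caldera along 3 paths.
Via Rowan: 14% × 100% = 14%.
Via Greywick → Rowan: 62% × 40% × 100% = 24.8%.
Via Redfern → Rowan: 70% × 46% × 100% = 32.2%.
Total: 14% + 24.8% + 32.2% = 71%.
Rounded: 71.00%.

71.00%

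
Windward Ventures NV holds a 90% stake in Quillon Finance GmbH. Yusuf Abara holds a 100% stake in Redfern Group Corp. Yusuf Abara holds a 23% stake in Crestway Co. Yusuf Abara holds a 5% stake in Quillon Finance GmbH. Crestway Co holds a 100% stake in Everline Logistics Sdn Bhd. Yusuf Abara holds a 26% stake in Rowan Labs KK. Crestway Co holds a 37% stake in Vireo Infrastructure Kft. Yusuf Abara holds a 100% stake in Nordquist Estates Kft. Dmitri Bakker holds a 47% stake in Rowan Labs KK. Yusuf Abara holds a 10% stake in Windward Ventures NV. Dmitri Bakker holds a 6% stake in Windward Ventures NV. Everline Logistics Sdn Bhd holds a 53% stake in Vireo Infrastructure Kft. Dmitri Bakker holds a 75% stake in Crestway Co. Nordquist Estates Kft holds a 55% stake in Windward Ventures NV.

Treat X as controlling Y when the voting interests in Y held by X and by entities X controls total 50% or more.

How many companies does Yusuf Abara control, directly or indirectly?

Yusuf holds 100% of Nordquist, so Yusuf controls Nordquist.
Yusuf holds 100% of Redfern, so Yusuf controls Redfern.
Yusuf and Nordquist together hold 10% + 55% = 65% of Windward, so Yusuf controls Windward.
Yusuf and Windward together hold 5% + 90% = 95% of Quillon, so Yusuf controls Quillon.
No other company's threshold is met.
Yusuf controls 4 companies.

4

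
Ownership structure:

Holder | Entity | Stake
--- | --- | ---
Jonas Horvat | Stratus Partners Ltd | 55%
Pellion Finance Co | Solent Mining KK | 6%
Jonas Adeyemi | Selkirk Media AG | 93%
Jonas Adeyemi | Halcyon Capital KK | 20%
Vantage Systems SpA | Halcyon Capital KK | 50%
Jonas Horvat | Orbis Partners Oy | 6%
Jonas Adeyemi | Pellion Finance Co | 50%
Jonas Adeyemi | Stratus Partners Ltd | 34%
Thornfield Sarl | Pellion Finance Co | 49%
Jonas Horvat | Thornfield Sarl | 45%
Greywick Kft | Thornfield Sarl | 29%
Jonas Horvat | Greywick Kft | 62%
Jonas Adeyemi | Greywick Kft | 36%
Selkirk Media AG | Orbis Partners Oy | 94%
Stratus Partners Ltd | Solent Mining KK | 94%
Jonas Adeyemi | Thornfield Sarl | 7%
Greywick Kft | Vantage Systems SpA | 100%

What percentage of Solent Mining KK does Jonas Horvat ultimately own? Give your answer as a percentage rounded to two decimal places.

Jonas Horvat reaches Solent along 3 paths.
Via Thornfield → Pellion: 45% × 49% × 6% = 1.323%.
Via Greywick → Thornfield → Pellion: 62% × 29% × 49% × 6% = 0.528612%.
Via Stratus: 55% × 94% = 51.7%.
Total: 1.323% + 0.528612% + 51.7% = 53.551612%.
Rounded: 53.55%.

53.55%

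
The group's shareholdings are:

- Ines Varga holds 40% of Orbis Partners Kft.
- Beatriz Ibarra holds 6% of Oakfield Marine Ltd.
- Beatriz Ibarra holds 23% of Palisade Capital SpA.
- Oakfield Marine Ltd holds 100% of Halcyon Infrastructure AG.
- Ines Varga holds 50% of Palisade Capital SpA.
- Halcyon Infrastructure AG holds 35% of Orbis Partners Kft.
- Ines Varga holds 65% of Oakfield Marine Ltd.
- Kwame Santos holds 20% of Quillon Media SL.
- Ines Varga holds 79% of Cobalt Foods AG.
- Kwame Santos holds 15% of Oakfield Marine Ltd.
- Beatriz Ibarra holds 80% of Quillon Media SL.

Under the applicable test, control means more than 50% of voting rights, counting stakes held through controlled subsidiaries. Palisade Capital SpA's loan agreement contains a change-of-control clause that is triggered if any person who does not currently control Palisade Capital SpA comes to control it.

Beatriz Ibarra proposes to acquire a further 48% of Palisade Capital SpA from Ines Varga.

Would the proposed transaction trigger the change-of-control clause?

Yes

The purchase adds only to Beatriz's holdings (Ines's stake shrinks), so Beatriz is the only person who could newly come to control Palisade.
Beatriz holds 80% of Quillon, so Beatriz controls Quillon.
In Palisade, Beatriz's side holds only 23%, not > 50%.
So before the transaction, Beatriz does not control Palisade.
After the purchase, Beatriz's direct stake in Palisade rises to 23% + 48% = 71%, and Ines's stake falls to 2%.
Beatriz holds 71% of Palisade, so Beatriz controls Palisade.
Beatriz did not control Palisade before and does after, so the clause is triggered.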